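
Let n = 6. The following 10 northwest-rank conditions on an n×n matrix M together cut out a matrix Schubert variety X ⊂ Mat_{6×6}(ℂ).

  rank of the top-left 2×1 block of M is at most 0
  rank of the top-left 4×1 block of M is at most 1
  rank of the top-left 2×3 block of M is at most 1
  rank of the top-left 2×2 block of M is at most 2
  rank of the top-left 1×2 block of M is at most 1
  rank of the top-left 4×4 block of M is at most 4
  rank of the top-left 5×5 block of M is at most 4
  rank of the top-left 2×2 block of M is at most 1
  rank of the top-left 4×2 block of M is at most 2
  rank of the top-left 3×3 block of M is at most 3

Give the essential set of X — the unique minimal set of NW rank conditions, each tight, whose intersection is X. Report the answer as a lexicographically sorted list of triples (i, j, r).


Recovering R(i,j) via the rank-extension bound from the 10 conditions:

  i=1: 0, 1, 1, 1, 1, 1
  i=2: 0, 1, 1, 2, 2, 2
  i=3: 1, 2, 2, 3, 3, 3
  i=4: 1, 2, 3, 4, 4, 4
  i=5: 1, 2, 3, 4, 4, 5
  i=6: 1, 2, 3, 4, 5, 6

second differences of R give the permutation w = (2, 4, 1, 3, 6, 5).

|D(w)|=4, |Ess(w)|=3:

[(2, 1, 0), (2, 3, 1), (5, 5, 4)]


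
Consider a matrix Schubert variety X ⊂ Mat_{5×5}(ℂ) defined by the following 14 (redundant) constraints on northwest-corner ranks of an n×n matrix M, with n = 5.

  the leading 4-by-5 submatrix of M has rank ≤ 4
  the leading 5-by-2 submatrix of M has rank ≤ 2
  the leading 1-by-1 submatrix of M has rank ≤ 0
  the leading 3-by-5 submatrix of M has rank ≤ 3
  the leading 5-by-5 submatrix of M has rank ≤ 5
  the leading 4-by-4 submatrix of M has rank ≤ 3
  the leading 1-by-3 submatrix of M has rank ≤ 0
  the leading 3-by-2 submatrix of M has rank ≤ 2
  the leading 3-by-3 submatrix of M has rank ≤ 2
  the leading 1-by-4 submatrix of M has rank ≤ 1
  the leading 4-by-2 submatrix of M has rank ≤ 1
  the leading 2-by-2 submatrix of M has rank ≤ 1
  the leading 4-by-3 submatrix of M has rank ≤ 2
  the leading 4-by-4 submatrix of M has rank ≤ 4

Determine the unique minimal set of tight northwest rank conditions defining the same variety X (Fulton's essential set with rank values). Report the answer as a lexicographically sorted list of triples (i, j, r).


Propagating the 14 rank bounds to every northwest block:

  i=1: 0, 0, 0, 1, 1
  i=2: 1, 1, 1, 2, 2
  i=3: 1, 1, 2, 3, 3
  i=4: 1, 1, 2, 3, 4
  i=5: 1, 2, 3, 4, 5

reading off 1-entries of Δ²R: w = (4, 1, 3, 5, 2).

|D(w)|=5, |Ess(w)|=2:

[(1, 3, 0), (4, 2, 1)]


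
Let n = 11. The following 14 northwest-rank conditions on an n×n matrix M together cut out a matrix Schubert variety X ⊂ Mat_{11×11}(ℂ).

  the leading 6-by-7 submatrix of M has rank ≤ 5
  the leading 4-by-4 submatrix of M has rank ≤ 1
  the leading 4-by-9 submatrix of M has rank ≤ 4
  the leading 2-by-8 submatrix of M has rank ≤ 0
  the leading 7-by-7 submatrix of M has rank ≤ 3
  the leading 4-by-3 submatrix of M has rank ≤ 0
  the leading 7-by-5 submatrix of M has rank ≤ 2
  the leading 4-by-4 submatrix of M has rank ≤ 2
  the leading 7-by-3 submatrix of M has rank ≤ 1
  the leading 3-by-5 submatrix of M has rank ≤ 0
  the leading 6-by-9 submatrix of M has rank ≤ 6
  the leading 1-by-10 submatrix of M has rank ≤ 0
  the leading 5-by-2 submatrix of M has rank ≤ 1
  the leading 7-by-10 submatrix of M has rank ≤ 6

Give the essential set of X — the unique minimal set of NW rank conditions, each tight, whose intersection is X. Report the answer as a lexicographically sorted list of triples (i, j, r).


Rank table r_w(11×11) implied by the 14 constraints:

  i=1: 0, 0, 0, 0, 0, 0, 0, 0, 0, 0, 1
  i=2: 0, 0, 0, 0, 0, 0, 0, 0, 1, 1, 2
  i=3: 0, 0, 0, 0, 0, 1, 1, 1, 2, 2, 3
  i=4: 0, 0, 0, 1, 1, 2, 2, 2, 3, 3, 4
  i=5: 1, 1, 1, 2, 2, 3, 3, 3, 4, 4, 5
  i=6: 1, 1, 1, 2, 2, 3, 3, 4, 5, 5, 6
  i=7: 1, 1, 1, 2, 2, 3, 3, 4, 5, 6, 7
  i=8: 1, 2, 2, 3, 3, 4, 4, 5, 6, 7, 8
  i=9: 1, 2, 3, 4, 4, 5, 5, 6, 7, 8, 9
  i=10: 1, 2, 3, 4, 5, 6, 6, 7, 8, 9, 10
  i=11: 1, 2, 3, 4, 5, 6, 7, 8, 9, 10, 11

hence w(1..11) = (11, 9, 6, 4, 1, 8, 10, 2, 3, 5, 7).

D(w) has 34 cells with 7 SE-corners; essential set:

[(1, 10, 0), (2, 8, 0), (3, 5, 0), (4, 3, 0), (7, 3, 1), (7, 5, 2), (7, 7, 3)]


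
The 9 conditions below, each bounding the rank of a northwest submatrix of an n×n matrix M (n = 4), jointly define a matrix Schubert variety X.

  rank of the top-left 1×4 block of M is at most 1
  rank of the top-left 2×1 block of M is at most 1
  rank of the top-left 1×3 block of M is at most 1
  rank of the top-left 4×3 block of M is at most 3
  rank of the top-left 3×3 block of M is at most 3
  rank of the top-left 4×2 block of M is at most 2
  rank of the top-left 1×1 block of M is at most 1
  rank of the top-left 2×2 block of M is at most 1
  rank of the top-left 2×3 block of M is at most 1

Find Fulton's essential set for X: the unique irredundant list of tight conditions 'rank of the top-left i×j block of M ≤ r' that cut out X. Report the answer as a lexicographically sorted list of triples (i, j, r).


The tightest implied rank at each (i,j), from the 9 conditions:

  i=1: 1, 1, 1, 1
  i=2: 1, 1, 1, 2
  i=3: 1, 2, 2, 3
  i=4: 1, 2, 3, 4

so w = (1, 4, 2, 3).

Rothe diagram D(w) (2 cells), 1 SE-corner (essential condition):

[(2, 3, 1)]


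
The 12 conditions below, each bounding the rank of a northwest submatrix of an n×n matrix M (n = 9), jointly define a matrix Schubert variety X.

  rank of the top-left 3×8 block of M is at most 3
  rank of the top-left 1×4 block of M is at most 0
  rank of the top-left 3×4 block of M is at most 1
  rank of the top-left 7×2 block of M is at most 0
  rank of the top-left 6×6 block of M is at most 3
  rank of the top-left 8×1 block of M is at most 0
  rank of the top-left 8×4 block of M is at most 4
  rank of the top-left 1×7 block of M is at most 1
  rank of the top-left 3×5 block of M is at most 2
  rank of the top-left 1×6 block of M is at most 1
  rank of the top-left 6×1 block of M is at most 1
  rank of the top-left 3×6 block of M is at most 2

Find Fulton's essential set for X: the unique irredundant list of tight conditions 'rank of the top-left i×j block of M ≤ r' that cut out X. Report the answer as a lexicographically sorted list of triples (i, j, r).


Rank table r_w(9×9) implied by the 12 constraints:

  i=1: 0 | 0 | 0 | 0 | 1 | 1 | 1 | 1 | 1
  i=2: 0 | 0 | 1 | 1 | 2 | 2 | 2 | 2 | 2
  i=3: 0 | 0 | 1 | 1 | 2 | 2 | 3 | 3 | 3
  i=4: 0 | 0 | 1 | 2 | 3 | 3 | 4 | 4 | 4
  i=5: 0 | 0 | 1 | 2 | 3 | 3 | 4 | 5 | 5
  i=6: 0 | 0 | 1 | 2 | 3 | 3 | 4 | 5 | 6
  i=7: 0 | 0 | 1 | 2 | 3 | 4 | 5 | 6 | 7
  i=8: 0 | 1 | 2 | 3 | 4 | 5 | 6 | 7 | 8
  i=9: 1 | 2 | 3 | 4 | 5 | 6 | 7 | 8 | 9

so w = (5, 3, 7, 4, 8, 9, 6, 2, 1).

D(w) has 21 cells with 6 SE-corners; essential set:

[(1, 4, 0), (3, 4, 1), (3, 6, 2), (6, 6, 3), (7, 2, 0), (8, 1, 0)]


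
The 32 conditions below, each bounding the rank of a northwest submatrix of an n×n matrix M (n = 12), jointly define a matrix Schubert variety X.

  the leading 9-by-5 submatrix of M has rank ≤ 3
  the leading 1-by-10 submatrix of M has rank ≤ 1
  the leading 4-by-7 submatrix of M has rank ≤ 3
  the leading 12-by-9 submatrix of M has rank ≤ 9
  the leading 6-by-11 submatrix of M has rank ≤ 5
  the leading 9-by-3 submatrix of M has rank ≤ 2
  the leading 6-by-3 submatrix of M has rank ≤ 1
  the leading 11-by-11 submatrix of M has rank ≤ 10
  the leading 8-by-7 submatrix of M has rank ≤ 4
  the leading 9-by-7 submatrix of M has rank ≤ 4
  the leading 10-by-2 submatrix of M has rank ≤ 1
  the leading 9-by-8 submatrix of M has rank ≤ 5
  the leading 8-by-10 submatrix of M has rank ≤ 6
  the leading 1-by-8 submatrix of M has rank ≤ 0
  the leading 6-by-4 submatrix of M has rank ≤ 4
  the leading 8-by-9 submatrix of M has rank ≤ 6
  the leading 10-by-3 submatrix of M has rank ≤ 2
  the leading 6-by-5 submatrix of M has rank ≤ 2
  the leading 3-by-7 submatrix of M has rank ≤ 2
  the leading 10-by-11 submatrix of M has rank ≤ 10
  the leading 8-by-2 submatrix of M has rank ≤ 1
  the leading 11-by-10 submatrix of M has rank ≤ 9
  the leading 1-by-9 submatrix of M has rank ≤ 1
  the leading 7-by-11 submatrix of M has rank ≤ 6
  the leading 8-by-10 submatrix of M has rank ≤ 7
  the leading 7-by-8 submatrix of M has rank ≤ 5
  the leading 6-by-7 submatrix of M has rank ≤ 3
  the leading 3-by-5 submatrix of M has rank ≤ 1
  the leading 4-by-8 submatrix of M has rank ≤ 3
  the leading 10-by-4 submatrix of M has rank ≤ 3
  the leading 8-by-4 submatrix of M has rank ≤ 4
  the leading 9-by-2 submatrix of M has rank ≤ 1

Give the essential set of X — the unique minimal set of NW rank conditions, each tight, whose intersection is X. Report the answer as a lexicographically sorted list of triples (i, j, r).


Recovering R(i,j) via the rank-extension bound from the 32 conditions:

  i=1: 0 0 0 0 0 0 0 0 1 1 1 1
  i=2: 1 1 1 1 1 1 1 1 2 2 2 2
  i=3: 1 1 1 1 1 2 2 2 3 3 3 3
  i=4: 1 1 1 2 2 3 3 3 4 4 4 4
  i=5: 1 1 1 2 2 3 3 4 5 5 5 5
  i=6: 1 1 1 2 2 3 3 4 5 5 5 6
  i=7: 1 1 2 3 3 4 4 5 6 6 6 7
  i=8: 1 1 2 3 3 4 4 5 6 6 7 8
  i=9: 1 1 2 3 3 4 4 5 6 7 8 9
  i=10: 1 1 2 3 4 5 5 6 7 8 9 10
  i=11: 1 2 3 4 5 6 6 7 8 9 10 11
  i=12: 1 2 3 4 5 6 7 8 9 10 11 12

reading off 1-entries of Δ²R: w = (9, 1, 6, 4, 8, 12, 3, 11, 10, 5, 2, 7).

|D(w)|=33, |Ess(w)|=10:

[(1, 8, 0), (3, 5, 1), (6, 3, 1), (6, 5, 2), (6, 7, 3), (6, 11, 5), (8, 10, 6), (9, 5, 3), (9, 7, 4), (10, 2, 1)]


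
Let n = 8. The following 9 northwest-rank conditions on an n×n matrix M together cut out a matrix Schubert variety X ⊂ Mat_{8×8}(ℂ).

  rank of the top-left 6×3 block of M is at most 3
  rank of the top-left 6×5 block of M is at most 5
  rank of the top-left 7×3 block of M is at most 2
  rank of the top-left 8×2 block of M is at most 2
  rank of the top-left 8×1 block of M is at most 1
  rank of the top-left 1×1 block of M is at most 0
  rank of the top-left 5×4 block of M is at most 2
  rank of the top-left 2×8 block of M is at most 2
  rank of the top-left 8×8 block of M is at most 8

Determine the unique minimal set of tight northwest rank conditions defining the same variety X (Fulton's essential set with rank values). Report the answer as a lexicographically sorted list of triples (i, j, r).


The tightest implied rank at each (i,j), from the 9 conditions:

  i=1: 0 | 1 | 1 | 1 | 1 | 1 | 1 | 1
  i=2: 1 | 2 | 2 | 2 | 2 | 2 | 2 | 2
  i=3: 1 | 2 | 2 | 2 | 3 | 3 | 3 | 3
  i=4: 1 | 2 | 2 | 2 | 3 | 4 | 4 | 4
  i=5: 1 | 2 | 2 | 2 | 3 | 4 | 5 | 5
  i=6: 1 | 2 | 2 | 3 | 4 | 5 | 6 | 6
  i=7: 1 | 2 | 2 | 3 | 4 | 5 | 6 | 7
  i=8: 1 | 2 | 3 | 4 | 5 | 6 | 7 | 8

so w = (2, 1, 5, 6, 7, 4, 8, 3).

3 SE-corners of the 9-cell Rothe diagram give Ess(w):

[(1, 1, 0), (5, 4, 2), (7, 3, 2)]


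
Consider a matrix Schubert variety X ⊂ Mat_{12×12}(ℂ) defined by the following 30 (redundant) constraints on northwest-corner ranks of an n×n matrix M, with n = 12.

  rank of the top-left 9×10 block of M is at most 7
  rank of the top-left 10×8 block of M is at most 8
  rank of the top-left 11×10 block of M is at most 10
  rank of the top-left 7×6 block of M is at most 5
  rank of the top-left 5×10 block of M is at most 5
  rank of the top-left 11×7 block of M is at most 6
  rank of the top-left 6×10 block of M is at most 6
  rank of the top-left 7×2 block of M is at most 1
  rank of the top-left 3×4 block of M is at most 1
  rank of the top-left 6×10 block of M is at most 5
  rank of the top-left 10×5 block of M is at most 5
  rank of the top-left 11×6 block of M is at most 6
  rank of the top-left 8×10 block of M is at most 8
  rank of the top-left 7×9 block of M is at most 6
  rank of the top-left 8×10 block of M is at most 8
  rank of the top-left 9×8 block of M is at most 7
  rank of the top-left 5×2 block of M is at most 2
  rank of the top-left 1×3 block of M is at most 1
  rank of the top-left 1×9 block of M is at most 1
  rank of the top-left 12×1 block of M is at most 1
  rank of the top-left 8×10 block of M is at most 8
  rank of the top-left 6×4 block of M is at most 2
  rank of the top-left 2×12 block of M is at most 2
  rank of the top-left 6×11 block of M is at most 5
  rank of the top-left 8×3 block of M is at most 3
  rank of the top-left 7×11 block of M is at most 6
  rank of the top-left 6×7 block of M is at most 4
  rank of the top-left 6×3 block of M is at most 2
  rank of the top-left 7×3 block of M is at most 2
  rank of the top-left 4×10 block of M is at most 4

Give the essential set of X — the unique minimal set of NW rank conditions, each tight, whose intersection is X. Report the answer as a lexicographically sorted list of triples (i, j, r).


Recovering R(i,j) via the rank-extension bound from the 30 conditions:

  R[1]: 1  1  1  1  1  1  1  1  1  1  1  1
  R[2]: 1  1  1  1  2  2  2  2  2  2  2  2
  R[3]: 1  1  1  1  2  3  3  3  3  3  3  3
  R[4]: 1  1  2  2  3  4  4  4  4  4  4  4
  R[5]: 1  1  2  2  3  4  4  5  5  5  5  5
  R[6]: 1  1  2  2  3  4  4  5  5  5  5  6
  R[7]: 1  1  2  3  4  5  5  6  6  6  6  7
  R[8]: 1  2  3  4  5  6  6  7  7  7  7  8
  R[9]: 1  2  3  4  5  6  6  7  7  7  8  9
  R[10]: 1  2  3  4  5  6  6  7  8  8  9  10
  R[11]: 1  2  3  4  5  6  6  7  8  9  10  11
  R[12]: 1  2  3  4  5  6  7  8  9  10  11  12

hence w(1..12) = (1, 5, 6, 3, 8, 12, 4, 2, 11, 9, 10, 7).

ℓ(w)=22; the 7 essential cells (i,j,r):

[(3, 4, 1), (6, 4, 2), (6, 7, 4), (6, 11, 5), (7, 2, 1), (9, 10, 7), (11, 7, 6)]


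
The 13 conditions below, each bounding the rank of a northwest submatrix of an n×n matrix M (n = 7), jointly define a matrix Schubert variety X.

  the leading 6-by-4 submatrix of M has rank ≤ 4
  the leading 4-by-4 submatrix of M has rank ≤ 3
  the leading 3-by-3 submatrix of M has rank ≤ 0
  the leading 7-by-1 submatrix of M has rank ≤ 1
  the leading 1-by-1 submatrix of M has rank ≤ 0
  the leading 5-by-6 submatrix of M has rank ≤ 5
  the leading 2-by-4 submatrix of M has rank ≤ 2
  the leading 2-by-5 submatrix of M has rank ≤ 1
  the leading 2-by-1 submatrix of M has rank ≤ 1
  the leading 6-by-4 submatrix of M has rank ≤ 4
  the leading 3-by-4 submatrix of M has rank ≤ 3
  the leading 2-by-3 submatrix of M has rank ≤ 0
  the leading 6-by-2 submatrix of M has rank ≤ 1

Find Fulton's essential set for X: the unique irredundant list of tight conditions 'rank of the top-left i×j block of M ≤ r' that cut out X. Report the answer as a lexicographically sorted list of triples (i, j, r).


Rank table r_w(7×7) implied by the 13 constraints:

  i=1: 0 0 0 1 1 1 1
  i=2: 0 0 0 1 1 2 2
  i=3: 0 0 0 1 2 3 3
  i=4: 1 1 1 2 3 4 4
  i=5: 1 1 2 3 4 5 5
  i=6: 1 1 2 3 4 5 6
  i=7: 1 2 3 4 5 6 7

second differences of R give the permutation w = (4, 6, 5, 1, 3, 7, 2).

ℓ(w)=12; the 3 essential cells (i,j,r):

[(2, 5, 1), (3, 3, 0), (6, 2, 1)]


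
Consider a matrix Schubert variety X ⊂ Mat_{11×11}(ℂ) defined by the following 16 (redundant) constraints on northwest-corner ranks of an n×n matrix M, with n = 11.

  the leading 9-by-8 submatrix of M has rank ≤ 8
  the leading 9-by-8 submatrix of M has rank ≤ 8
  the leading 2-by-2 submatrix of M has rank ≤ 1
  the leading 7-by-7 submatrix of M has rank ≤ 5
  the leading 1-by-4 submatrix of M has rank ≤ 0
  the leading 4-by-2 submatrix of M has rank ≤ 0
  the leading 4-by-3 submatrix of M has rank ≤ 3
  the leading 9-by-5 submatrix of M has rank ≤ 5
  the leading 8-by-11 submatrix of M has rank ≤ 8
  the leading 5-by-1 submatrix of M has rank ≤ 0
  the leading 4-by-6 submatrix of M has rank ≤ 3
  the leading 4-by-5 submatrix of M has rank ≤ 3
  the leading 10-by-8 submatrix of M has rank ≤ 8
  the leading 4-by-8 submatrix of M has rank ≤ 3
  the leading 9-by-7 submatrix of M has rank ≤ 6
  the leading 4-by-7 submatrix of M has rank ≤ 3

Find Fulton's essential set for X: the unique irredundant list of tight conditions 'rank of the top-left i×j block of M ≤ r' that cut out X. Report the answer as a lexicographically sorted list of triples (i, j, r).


Reconstructing r_w from the 16 given conditions:

  i=1: 0 | 0 | 0 | 0 | 1 | 1 | 1 | 1 | 1 | 1 | 1
  i=2: 0 | 0 | 1 | 1 | 2 | 2 | 2 | 2 | 2 | 2 | 2
  i=3: 0 | 0 | 1 | 2 | 3 | 3 | 3 | 3 | 3 | 3 | 3
  i=4: 0 | 0 | 1 | 2 | 3 | 3 | 3 | 3 | 4 | 4 | 4
  i=5: 0 | 1 | 2 | 3 | 4 | 4 | 4 | 4 | 5 | 5 | 5
  i=6: 1 | 2 | 3 | 4 | 5 | 5 | 5 | 5 | 6 | 6 | 6
  i=7: 1 | 2 | 3 | 4 | 5 | 5 | 5 | 6 | 7 | 7 | 7
  i=8: 1 | 2 | 3 | 4 | 5 | 6 | 6 | 7 | 8 | 8 | 8
  i=9: 1 | 2 | 3 | 4 | 5 | 6 | 6 | 7 | 8 | 9 | 9
  i=10: 1 | 2 | 3 | 4 | 5 | 6 | 7 | 8 | 9 | 10 | 10
  i=11: 1 | 2 | 3 | 4 | 5 | 6 | 7 | 8 | 9 | 10 | 11

giving w = (5, 3, 4, 9, 2, 1, 8, 6, 10, 7, 11) via Δ²R.

6 SE-corners of the 17-cell Rothe diagram give Ess(w):

[(1, 4, 0), (4, 2, 0), (4, 8, 3), (5, 1, 0), (7, 7, 5), (9, 7, 6)]


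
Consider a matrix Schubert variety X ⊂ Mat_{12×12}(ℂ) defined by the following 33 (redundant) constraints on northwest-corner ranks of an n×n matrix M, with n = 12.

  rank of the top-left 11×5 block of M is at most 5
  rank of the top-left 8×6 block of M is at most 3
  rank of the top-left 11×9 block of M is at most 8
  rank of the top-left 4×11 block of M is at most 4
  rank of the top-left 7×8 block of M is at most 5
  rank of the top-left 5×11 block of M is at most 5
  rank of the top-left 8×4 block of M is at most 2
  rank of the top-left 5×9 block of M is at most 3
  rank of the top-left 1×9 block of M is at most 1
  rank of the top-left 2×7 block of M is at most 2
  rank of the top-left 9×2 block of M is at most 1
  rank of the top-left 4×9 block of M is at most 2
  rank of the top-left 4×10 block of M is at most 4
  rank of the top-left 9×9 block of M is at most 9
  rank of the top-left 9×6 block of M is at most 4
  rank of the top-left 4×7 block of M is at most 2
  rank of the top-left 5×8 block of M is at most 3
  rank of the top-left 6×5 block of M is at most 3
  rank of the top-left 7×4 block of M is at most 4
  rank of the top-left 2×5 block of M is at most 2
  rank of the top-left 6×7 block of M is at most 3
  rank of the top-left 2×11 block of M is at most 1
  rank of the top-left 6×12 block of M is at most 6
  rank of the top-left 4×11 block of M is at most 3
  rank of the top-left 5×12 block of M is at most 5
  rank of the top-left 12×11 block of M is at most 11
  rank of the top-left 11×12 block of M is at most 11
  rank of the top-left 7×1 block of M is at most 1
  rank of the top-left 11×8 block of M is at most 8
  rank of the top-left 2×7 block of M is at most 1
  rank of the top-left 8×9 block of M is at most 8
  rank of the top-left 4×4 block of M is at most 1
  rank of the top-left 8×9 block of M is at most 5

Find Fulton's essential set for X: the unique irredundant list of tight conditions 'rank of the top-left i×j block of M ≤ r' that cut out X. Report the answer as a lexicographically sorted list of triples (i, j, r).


Rank table r_w(12×12) implied by the 33 constraints:

  R[1]: 1, 1, 1, 1, 1, 1, 1, 1, 1, 1, 1, 1
  R[2]: 1, 1, 1, 1, 1, 1, 1, 1, 1, 1, 1, 2
  R[3]: 1, 1, 1, 1, 2, 2, 2, 2, 2, 2, 2, 3
  R[4]: 1, 1, 1, 1, 2, 2, 2, 2, 2, 3, 3, 4
  R[5]: 1, 1, 2, 2, 3, 3, 3, 3, 3, 4, 4, 5
  R[6]: 1, 1, 2, 2, 3, 3, 3, 4, 4, 5, 5, 6
  R[7]: 1, 1, 2, 2, 3, 3, 4, 5, 5, 6, 6, 7
  R[8]: 1, 1, 2, 2, 3, 3, 4, 5, 5, 6, 7, 8
  R[9]: 1, 1, 2, 3, 4, 4, 5, 6, 6, 7, 8, 9
  R[10]: 1, 2, 3, 4, 5, 5, 6, 7, 7, 8, 9, 10
  R[11]: 1, 2, 3, 4, 5, 6, 7, 8, 8, 9, 10, 11
  R[12]: 1, 2, 3, 4, 5, 6, 7, 8, 9, 10, 11, 12

hence w(1..12) = (1, 12, 5, 10, 3, 8, 7, 11, 4, 2, 6, 9).

Rothe diagram D(w) (33 cells), 8 SE-corners (essential conditions):

[(2, 11, 1), (4, 4, 1), (4, 9, 2), (6, 7, 3), (8, 4, 2), (8, 6, 3), (8, 9, 5), (9, 2, 1)]


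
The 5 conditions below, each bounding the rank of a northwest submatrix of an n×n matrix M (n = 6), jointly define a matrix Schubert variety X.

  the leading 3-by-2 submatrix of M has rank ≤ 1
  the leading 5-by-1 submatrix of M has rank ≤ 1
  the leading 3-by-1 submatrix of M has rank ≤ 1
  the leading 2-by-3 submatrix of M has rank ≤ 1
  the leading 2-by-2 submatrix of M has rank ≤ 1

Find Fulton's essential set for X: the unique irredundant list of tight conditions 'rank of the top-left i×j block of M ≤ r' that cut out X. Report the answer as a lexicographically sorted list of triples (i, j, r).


Propagating the 5 rank bounds to every northwest block:

  R[1]: 1 | 1 | 1 | 1 | 1 | 1
  R[2]: 1 | 1 | 1 | 2 | 2 | 2
  R[3]: 1 | 1 | 2 | 3 | 3 | 3
  R[4]: 1 | 2 | 3 | 4 | 4 | 4
  R[5]: 1 | 2 | 3 | 4 | 5 | 5
  R[6]: 1 | 2 | 3 | 4 | 5 | 6

so w = (1, 4, 3, 2, 5, 6).

D(w) has 3 cells with 2 SE-corners; essential set:

[(2, 3, 1), (3, 2, 1)]


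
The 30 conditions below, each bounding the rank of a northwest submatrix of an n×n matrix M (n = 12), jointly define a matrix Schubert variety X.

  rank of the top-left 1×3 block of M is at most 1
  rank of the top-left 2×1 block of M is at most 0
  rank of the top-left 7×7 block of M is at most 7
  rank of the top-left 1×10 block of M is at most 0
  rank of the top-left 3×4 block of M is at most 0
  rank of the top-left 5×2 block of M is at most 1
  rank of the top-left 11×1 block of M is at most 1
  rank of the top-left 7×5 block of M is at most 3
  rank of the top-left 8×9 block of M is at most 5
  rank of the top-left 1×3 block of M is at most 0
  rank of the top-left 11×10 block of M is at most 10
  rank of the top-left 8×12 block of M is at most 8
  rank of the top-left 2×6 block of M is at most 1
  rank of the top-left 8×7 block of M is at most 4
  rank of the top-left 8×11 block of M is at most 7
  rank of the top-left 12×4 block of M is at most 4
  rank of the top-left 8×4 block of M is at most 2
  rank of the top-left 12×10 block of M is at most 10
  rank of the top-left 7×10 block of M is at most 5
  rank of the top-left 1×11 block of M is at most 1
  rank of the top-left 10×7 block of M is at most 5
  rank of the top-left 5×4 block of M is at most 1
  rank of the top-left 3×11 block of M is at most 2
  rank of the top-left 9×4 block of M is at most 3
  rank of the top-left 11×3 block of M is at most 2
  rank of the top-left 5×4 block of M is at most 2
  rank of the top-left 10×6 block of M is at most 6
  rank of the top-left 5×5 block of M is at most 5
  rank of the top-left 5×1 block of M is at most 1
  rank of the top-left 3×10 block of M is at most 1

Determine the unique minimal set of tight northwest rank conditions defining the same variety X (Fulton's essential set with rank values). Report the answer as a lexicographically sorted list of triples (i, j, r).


Rank table r_w(12×12) implied by the 30 constraints:

  i=1: 0 0 0 0 0 0 0 0 0 0 1 1
  i=2: 0 0 0 0 1 1 1 1 1 1 2 2
  i=3: 0 0 0 0 1 1 1 1 1 1 2 3
  i=4: 1 1 1 1 2 2 2 2 2 2 3 4
  i=5: 1 1 1 1 2 3 3 3 3 3 4 5
  i=6: 1 2 2 2 3 4 4 4 4 4 5 6
  i=7: 1 2 2 2 3 4 4 5 5 5 6 7
  i=8: 1 2 2 2 3 4 4 5 5 6 7 8
  i=9: 1 2 2 3 4 5 5 6 6 7 8 9
  i=10: 1 2 2 3 4 5 5 6 7 8 9 10
  i=11: 1 2 2 3 4 5 6 7 8 9 10 11
  i=12: 1 2 3 4 5 6 7 8 9 10 11 12

giving w = (11, 5, 12, 1, 6, 2, 8, 10, 4, 9, 7, 3) via Δ²R.

|D(w)|=37, |Ess(w)|=9:

[(1, 10, 0), (3, 4, 0), (3, 10, 1), (5, 4, 1), (8, 4, 2), (8, 7, 4), (8, 9, 5), (10, 7, 5), (11, 3, 2)]


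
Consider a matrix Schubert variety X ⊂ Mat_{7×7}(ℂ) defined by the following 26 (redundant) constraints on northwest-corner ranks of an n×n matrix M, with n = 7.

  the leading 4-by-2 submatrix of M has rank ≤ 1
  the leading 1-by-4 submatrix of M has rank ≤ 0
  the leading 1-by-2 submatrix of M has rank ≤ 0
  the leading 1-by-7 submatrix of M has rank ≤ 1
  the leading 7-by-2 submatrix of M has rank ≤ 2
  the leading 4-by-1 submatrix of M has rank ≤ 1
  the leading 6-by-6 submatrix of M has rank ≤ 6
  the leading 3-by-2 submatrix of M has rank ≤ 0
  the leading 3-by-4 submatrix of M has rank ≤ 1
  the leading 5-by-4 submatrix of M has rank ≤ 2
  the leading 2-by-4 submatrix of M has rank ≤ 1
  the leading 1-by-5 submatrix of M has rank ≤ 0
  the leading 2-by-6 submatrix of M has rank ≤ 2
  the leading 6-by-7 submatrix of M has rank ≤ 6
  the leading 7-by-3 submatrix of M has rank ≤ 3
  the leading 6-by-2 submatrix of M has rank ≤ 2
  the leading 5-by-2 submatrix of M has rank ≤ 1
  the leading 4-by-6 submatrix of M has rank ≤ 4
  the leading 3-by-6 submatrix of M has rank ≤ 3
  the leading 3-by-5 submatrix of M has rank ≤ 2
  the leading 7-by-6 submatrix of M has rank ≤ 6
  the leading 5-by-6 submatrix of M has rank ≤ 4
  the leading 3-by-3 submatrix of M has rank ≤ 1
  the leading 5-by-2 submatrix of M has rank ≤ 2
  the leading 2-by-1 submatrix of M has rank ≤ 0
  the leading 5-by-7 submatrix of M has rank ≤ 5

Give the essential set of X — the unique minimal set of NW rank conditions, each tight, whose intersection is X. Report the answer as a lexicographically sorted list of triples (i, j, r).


The tightest implied rank at each (i,j), from the 26 conditions:

  R[1]: 0 0 0 0 0 1 1
  R[2]: 0 0 1 1 1 2 2
  R[3]: 0 0 1 1 2 3 3
  R[4]: 1 1 2 2 3 4 4
  R[5]: 1 1 2 2 3 4 5
  R[6]: 1 2 3 3 4 5 6
  R[7]: 1 2 3 4 5 6 7

second differences of R give the permutation w = (6, 3, 5, 1, 7, 2, 4).

5 SE-corners of the 12-cell Rothe diagram give Ess(w):

[(1, 5, 0), (3, 2, 0), (3, 4, 1), (5, 2, 1), (5, 4, 2)]


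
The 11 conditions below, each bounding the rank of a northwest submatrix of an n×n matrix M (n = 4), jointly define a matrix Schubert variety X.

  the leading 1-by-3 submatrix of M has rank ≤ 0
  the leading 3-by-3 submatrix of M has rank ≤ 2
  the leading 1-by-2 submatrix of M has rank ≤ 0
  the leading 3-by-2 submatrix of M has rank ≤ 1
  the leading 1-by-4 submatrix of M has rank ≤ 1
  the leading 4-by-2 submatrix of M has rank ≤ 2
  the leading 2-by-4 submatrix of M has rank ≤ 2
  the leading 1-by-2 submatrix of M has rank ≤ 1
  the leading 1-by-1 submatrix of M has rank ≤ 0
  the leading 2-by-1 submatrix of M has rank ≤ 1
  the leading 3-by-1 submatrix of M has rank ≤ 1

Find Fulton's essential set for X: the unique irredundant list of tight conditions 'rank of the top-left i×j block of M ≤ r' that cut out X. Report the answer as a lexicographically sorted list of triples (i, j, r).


Reconstructing r_w from the 11 given conditions:

  i=1: 0 | 0 | 0 | 1
  i=2: 1 | 1 | 1 | 2
  i=3: 1 | 1 | 2 | 3
  i=4: 1 | 2 | 3 | 4

giving w = (4, 1, 3, 2) via Δ²R.

Fulton essential set (2 of the 4 Rothe cells):

[(1, 3, 0), (3, 2, 1)]


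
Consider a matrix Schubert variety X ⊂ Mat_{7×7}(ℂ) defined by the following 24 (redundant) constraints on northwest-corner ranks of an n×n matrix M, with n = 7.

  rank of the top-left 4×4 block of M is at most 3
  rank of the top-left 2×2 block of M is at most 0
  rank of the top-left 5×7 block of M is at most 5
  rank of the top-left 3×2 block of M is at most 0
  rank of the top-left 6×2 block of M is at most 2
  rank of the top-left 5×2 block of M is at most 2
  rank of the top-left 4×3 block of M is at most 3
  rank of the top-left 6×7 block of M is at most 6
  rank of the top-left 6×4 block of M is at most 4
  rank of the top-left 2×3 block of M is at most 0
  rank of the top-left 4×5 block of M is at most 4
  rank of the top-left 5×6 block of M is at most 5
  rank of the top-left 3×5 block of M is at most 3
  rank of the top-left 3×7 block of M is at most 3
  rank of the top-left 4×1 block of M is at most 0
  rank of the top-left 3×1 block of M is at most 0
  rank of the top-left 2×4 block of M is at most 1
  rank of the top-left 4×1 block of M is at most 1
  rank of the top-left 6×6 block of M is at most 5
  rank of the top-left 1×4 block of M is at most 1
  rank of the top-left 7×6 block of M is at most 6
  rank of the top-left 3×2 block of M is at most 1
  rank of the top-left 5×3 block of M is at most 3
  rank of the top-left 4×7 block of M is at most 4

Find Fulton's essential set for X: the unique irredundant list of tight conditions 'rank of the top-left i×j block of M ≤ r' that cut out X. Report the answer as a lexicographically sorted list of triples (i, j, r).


Computing R[i][j] = min implied NW-rank bound (n=7, 24 conditions):

  R[1]: 0 0 0 1 1 1 1
  R[2]: 0 0 0 1 2 2 2
  R[3]: 0 0 1 2 3 3 3
  R[4]: 0 1 2 3 4 4 4
  R[5]: 1 2 3 4 5 5 5
  R[6]: 1 2 3 4 5 5 6
  R[7]: 1 2 3 4 5 6 7

hence w(1..7) = (4, 5, 3, 2, 1, 7, 6).

Fulton essential set (4 of the 10 Rothe cells):

[(2, 3, 0), (3, 2, 0), (4, 1, 0), (6, 6, 5)]


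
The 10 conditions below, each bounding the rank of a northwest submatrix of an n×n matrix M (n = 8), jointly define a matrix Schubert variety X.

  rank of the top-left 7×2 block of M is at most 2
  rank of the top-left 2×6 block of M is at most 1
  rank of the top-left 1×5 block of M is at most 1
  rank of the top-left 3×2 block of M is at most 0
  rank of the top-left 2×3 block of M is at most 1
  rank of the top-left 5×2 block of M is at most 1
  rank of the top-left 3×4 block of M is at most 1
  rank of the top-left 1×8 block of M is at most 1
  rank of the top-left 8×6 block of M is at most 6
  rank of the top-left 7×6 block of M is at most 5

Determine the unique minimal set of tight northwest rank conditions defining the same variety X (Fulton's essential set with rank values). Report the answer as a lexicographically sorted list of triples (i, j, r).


Rank table r_w(8×8) implied by the 10 constraints:

  i=1: 0 0 1 1 1 1 1 1
  i=2: 0 0 1 1 1 1 2 2
  i=3: 0 0 1 1 2 2 3 3
  i=4: 1 1 2 2 3 3 4 4
  i=5: 1 1 2 3 4 4 5 5
  i=6: 1 2 3 4 5 5 6 6
  i=7: 1 2 3 4 5 5 6 7
  i=8: 1 2 3 4 5 6 7 8

second differences of R give the permutation w = (3, 7, 5, 1, 4, 2, 8, 6).

Fulton essential set (5 of the 12 Rothe cells):

[(2, 6, 1), (3, 2, 0), (3, 4, 1), (5, 2, 1), (7, 6, 5)]


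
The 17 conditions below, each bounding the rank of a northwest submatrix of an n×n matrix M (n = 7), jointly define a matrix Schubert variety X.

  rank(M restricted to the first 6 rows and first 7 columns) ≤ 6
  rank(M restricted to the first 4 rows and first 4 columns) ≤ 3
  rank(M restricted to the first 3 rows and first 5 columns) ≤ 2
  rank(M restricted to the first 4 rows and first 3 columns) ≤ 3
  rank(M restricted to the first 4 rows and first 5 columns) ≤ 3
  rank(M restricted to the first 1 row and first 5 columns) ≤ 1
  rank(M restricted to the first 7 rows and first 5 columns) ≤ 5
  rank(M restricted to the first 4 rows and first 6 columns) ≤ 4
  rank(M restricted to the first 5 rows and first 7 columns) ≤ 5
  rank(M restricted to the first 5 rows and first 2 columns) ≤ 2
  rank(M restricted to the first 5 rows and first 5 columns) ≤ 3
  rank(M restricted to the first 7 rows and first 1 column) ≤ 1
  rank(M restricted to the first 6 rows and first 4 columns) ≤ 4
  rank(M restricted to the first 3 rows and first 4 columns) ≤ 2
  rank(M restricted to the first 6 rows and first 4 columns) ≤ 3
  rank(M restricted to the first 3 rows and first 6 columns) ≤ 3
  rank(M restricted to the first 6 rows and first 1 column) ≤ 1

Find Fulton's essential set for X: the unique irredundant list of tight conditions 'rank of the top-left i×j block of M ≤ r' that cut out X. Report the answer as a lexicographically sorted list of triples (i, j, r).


Reconstructing r_w from the 17 given conditions:

  i=1: 1  1  1  1  1  1  1
  i=2: 1  2  2  2  2  2  2
  i=3: 1  2  2  2  2  3  3
  i=4: 1  2  3  3  3  4  4
  i=5: 1  2  3  3  3  4  5
  i=6: 1  2  3  3  4  5  6
  i=7: 1  2  3  4  5  6  7

hence w(1..7) = (1, 2, 6, 3, 7, 5, 4).

3 SE-corners of the 6-cell Rothe diagram give Ess(w):

[(3, 5, 2), (5, 5, 3), (6, 4, 3)]


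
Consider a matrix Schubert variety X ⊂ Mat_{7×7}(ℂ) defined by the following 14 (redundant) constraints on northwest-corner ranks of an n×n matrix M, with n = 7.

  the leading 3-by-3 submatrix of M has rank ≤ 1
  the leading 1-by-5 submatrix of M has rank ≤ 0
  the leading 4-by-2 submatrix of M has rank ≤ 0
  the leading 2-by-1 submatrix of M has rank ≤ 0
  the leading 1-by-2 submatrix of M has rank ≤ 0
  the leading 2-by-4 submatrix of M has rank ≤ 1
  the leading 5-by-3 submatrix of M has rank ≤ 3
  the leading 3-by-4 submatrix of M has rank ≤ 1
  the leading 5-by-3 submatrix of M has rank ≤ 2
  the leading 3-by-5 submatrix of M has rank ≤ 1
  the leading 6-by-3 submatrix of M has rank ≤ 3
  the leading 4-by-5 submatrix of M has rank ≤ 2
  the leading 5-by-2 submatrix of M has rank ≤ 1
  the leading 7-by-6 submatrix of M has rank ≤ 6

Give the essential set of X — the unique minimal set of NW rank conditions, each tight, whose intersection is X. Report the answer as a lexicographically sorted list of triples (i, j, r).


Reconstructing r_w from the 14 given conditions:

  R[1]: 0, 0, 0, 0, 0, 1, 1
  R[2]: 0, 0, 1, 1, 1, 2, 2
  R[3]: 0, 0, 1, 1, 1, 2, 3
  R[4]: 0, 0, 1, 2, 2, 3, 4
  R[5]: 1, 1, 2, 3, 3, 4, 5
  R[6]: 1, 2, 3, 4, 4, 5, 6
  R[7]: 1, 2, 3, 4, 5, 6, 7

second differences of R give the permutation w = (6, 3, 7, 4, 1, 2, 5).

Fulton essential set (3 of the 13 Rothe cells):

[(1, 5, 0), (3, 5, 1), (4, 2, 0)]


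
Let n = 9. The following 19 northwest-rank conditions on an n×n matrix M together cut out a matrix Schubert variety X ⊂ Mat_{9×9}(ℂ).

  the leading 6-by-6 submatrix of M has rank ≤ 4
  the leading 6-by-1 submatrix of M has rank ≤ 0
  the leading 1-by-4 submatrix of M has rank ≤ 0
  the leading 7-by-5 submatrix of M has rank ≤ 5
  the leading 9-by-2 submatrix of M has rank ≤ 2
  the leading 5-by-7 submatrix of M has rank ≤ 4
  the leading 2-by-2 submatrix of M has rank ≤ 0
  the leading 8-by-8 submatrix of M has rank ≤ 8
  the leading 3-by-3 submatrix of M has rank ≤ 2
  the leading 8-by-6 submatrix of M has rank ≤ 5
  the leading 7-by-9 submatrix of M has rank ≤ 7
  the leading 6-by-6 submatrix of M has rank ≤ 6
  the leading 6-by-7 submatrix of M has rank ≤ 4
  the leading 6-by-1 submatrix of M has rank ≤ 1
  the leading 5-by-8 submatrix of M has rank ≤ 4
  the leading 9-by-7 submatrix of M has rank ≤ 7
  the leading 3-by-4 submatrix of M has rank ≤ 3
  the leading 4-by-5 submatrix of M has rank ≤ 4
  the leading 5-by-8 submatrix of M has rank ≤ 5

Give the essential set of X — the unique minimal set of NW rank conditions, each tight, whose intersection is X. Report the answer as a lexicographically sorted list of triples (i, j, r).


Recovering R(i,j) via the rank-extension bound from the 19 conditions:

  0, 0, 0, 0, 1, 1, 1, 1, 1
  0, 0, 1, 1, 2, 2, 2, 2, 2
  0, 1, 2, 2, 3, 3, 3, 3, 3
  0, 1, 2, 3, 4, 4, 4, 4, 4
  0, 1, 2, 3, 4, 4, 4, 4, 5
  0, 1, 2, 3, 4, 4, 4, 5, 6
  1, 2, 3, 4, 5, 5, 5, 6, 7
  1, 2, 3, 4, 5, 5, 6, 7, 8
  1, 2, 3, 4, 5, 6, 7, 8, 9

the unique w with this rank table is (5, 3, 2, 4, 9, 8, 1, 7, 6).

D(w) has 16 cells with 6 SE-corners; essential set:

[(1, 4, 0), (2, 2, 0), (5, 8, 4), (6, 1, 0), (6, 7, 4), (8, 6, 5)]


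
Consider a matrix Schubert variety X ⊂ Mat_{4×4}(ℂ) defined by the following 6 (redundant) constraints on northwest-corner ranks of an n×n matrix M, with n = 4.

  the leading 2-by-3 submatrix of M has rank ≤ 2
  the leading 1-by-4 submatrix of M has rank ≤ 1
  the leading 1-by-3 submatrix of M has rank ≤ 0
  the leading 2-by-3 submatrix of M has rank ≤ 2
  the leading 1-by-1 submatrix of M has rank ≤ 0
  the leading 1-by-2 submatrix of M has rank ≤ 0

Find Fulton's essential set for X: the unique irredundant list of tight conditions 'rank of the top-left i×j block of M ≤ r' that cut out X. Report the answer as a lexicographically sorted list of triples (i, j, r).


Rank table r_w(4×4) implied by the 6 constraints:

  0  0  0  1
  1  1  1  2
  1  2  2  3
  1  2  3  4

so w = (4, 1, 2, 3).

Fulton essential set (1 of the 3 Rothe cells):

[(1, 3, 0)]


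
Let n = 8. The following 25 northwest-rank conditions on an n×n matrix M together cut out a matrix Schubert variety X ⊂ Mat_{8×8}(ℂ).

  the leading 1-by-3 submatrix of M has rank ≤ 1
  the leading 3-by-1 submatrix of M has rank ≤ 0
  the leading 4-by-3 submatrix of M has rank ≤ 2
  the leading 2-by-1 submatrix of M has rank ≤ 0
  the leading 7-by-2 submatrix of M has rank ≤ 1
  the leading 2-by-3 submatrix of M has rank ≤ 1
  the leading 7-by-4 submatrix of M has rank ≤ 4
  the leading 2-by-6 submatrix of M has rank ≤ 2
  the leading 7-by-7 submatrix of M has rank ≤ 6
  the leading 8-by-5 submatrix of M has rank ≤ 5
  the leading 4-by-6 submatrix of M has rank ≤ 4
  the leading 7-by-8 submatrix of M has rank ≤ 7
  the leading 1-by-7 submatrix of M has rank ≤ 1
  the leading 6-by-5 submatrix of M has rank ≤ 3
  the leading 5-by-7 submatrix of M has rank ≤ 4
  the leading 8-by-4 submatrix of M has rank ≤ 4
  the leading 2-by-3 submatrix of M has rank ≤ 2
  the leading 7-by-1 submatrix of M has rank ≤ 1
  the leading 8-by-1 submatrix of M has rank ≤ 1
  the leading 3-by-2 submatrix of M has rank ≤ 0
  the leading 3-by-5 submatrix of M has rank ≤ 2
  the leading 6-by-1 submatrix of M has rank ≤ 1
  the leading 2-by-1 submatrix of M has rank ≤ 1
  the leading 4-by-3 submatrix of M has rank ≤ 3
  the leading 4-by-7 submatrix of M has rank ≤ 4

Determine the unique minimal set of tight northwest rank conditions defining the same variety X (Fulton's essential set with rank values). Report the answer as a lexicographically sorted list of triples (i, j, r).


Rank table r_w(8×8) implied by the 25 constraints:

  0 0 1 1 1 1 1 1
  0 0 1 2 2 2 2 2
  0 0 1 2 2 3 3 3
  1 1 2 3 3 4 4 4
  1 1 2 3 3 4 4 5
  1 1 2 3 3 4 5 6
  1 1 2 3 4 5 6 7
  1 2 3 4 5 6 7 8

giving w = (3, 4, 6, 1, 8, 7, 5, 2) via Δ²R.

D(w) has 13 cells with 5 SE-corners; essential set:

[(3, 2, 0), (3, 5, 2), (5, 7, 4), (6, 5, 3), (7, 2, 1)]


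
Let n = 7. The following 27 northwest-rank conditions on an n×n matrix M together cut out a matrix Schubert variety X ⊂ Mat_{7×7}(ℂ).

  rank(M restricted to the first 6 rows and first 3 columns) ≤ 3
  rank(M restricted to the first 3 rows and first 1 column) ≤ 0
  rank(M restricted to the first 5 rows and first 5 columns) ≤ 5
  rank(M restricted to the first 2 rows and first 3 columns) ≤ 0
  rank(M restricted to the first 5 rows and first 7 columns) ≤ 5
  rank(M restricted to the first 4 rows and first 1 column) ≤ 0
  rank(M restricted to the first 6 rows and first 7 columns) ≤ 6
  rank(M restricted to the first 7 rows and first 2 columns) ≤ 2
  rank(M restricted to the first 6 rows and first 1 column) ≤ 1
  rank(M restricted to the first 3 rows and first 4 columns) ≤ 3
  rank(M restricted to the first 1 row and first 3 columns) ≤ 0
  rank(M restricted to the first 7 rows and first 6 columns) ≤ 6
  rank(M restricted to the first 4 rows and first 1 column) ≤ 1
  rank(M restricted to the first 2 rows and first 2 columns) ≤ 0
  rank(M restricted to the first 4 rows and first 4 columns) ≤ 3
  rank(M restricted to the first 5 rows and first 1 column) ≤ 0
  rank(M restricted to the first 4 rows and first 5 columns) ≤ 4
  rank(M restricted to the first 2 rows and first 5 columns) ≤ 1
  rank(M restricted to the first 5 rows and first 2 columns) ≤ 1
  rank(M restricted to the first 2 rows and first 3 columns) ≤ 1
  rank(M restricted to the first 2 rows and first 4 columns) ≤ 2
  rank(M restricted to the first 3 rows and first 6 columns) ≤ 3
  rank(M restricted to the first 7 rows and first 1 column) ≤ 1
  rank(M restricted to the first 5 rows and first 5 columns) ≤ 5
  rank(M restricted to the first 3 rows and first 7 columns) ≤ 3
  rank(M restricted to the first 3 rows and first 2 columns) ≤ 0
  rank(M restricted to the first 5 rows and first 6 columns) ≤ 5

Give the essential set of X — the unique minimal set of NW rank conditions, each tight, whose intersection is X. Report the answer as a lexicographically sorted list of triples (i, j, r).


Reconstructing r_w from the 27 given conditions:

  0 | 0 | 0 | 1 | 1 | 1 | 1
  0 | 0 | 0 | 1 | 1 | 2 | 2
  0 | 0 | 1 | 2 | 2 | 3 | 3
  0 | 1 | 2 | 3 | 3 | 4 | 4
  0 | 1 | 2 | 3 | 4 | 5 | 5
  1 | 2 | 3 | 4 | 5 | 6 | 6
  1 | 2 | 3 | 4 | 5 | 6 | 7

so w = (4, 6, 3, 2, 5, 1, 7).

ℓ(w)=11; the 4 essential cells (i,j,r):

[(2, 3, 0), (2, 5, 1), (3, 2, 0), (5, 1, 0)]
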